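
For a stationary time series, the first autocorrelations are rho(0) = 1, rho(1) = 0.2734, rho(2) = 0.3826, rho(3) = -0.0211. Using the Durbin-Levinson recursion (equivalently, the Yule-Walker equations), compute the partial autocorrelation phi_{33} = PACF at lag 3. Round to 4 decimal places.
\phi_{33} = -0.2210

The PACF at lag k is phi_{kk}, the last component of the solution
to the Yule-Walker system G_k phi = r_k where
  (G_k)_{ij} = rho(|i - j|), (r_k)_i = rho(i), i,j = 1..k.
Equivalently, Durbin-Levinson gives phi_{kk} iteratively:
  phi_{11} = rho(1)
  phi_{kk} = [rho(k) - sum_{j=1..k-1} phi_{k-1,j} rho(k-j)]
            / [1 - sum_{j=1..k-1} phi_{k-1,j} rho(j)],
  phi_{k,j} = phi_{k-1,j} - phi_{kk} phi_{k-1,k-j},  j = 1..k-1.
Step k = 1:
  phi_11 = rho(1) = 0.2734.
Step k = 2:
  phi_22 = [rho(2) - phi_11 rho(1)] / [1 - phi_11 rho(1)] = [0.3826 - (0.2734)(0.2734)] / [1 - (0.2734)(0.2734)]
         = 0.30785244 / 0.92525244 = 0.332723.
  Update: phi_21 = phi_11 - phi_22 phi_11 = 0.2734 - (0.332723)(0.2734) = 0.182434.
Step k = 3:
  phi_33 = [rho(3) - phi_21 rho(2) - phi_22 rho(1)] / [1 - phi_21 rho(1) - phi_22 rho(2)]
    numerator   = -0.0211 - (0.182434)(0.3826) - (0.332723)(0.2734) = -0.18186548
    denominator = 1 - (0.182434)(0.2734) - (0.332723)(0.3826) = 0.82282296
  phi_33 = -0.18186548 / 0.82282296 = -0.221.
Therefore phi_{33} = -0.2210.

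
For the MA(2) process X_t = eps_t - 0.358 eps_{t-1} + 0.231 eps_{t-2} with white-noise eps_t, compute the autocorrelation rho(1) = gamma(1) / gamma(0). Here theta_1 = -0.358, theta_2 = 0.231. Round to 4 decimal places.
\rho(1) = -0.3730

For an MA(q) process with theta_0 = 1, the autocovariance is
  gamma(k) = sigma^2 * sum_{i=0..q-k} theta_i * theta_{i+k},
and rho(k) = gamma(k) / gamma(0). Sigma^2 cancels.
  numerator   = (1)*(-0.358) + (-0.358)*(0.231) = -0.440698.
  denominator = (1)^2 + (-0.358)^2 + (0.231)^2 = 1.181525.
  rho(1) = -0.440698 / 1.181525 = -0.3730.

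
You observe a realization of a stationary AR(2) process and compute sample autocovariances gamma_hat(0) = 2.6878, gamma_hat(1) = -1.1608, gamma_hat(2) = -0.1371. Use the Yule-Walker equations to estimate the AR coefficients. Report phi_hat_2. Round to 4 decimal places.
\hat\phi_{2} = -0.2920

The Yule-Walker equations for an AR(p) process read, in matrix form,
  Gamma_p phi = r_p,   with   (Gamma_p)_{ij} = gamma(|i - j|),
                       (r_p)_i = gamma(i),   i,j = 1..p.
Substitute the sample gammas (Toeplitz matrix and right-hand side of size 2):
  Gamma_p = [[2.6878, -1.1608], [-1.1608, 2.6878]]
  r_p     = [-1.1608, -0.1371]
Written out:
  2.6878 phi_1 - 1.1608 phi_2 = -1.1608
  -1.1608 phi_1 + 2.6878 phi_2 = -0.1371
Solve by Cramer's rule:
  det = gamma(0)^2 - gamma(1)^2 = (2.6878)^2 - (-1.1608)^2 = 7.22426884 - 1.34745664 = 5.8768122
  phi_hat_1 = [gamma(1) gamma(0) - gamma(1) gamma(2)] / det = [(-1.1608)(2.6878) - (-1.1608)(-0.1371)] / 5.8768122 = -3.27914392 / 5.8768122 = -0.558
  phi_hat_2 = [gamma(0) gamma(2) - gamma(1)^2] / det = [(2.6878)(-0.1371) - (-1.1608)^2] / 5.8768122 = -1.71595402 / 5.8768122 = -0.292
So phi_hat = [-0.5580, -0.2920].
Therefore phi_hat_2 = -0.2920.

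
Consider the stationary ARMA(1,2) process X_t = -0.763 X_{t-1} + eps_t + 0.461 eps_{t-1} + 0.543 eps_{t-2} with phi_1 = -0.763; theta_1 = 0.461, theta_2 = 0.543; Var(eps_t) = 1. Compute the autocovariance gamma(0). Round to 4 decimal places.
\gamma(0) = 2.5229

Multiply the model equation by X_{t-k} and take expectations. With theta_0 = psi_0 = 1 and psi_j the MA(infinity) weights, this gives
  gamma(k) - sum_i phi_i gamma(k-i) = c_k,
  c_k = sigma^2 * sum_{j=k..q} theta_j psi_{j-k}   (c_k = 0 for k > q),
using gamma(-m) = gamma(m).
psi-weights needed (psi_j = theta_j + sum_i phi_i psi_{j-i}):
  psi_1 = theta_1 + phi_1 = 0.461 + (-0.763) = -0.302
  psi_2 = theta_2 + phi_1 psi_1 = 0.543 + (-0.763)(-0.302) = 0.773426
Right-hand sides:
  c_0 = sigma^2 (1 + theta_1 psi_1 + theta_2 psi_2) = 1 * (1 + (0.461)(-0.302) + (0.543)(0.773426)) = 1 * 1.280748 = 1.280748
  c_1 = sigma^2 (theta_1 + theta_2 psi_1) = 1 * (0.461 + (0.543)(-0.302)) = 0.297014
  c_2 = sigma^2 theta_2 = 1 * (0.543) = 0.543
Equations for k = 0 and k = 1 (AR order 1):
  gamma(0) = phi_1 gamma(1) + c_0
  gamma(1) = phi_1 gamma(0) + c_1
Substituting the second into the first: gamma(0) (1 - phi_1^2) = c_0 + phi_1 c_1, so
  gamma(0) = (c_0 + phi_1 c_1) / (1 - phi_1^2) = (1.280748 + (-0.763)(0.297014)) / (1 - (-0.763)^2) = 1.054127 / 0.417831 = 2.522854.
Therefore gamma(0) = 2.5229 (to 4 decimal places).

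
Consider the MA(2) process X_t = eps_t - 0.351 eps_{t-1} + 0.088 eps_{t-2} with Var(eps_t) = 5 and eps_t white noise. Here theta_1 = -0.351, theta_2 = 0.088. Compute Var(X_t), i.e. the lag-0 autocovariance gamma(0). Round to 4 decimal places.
\gamma(0) = 5.6547

For an MA(q) process X_t = eps_t + sum_i theta_i eps_{t-i} with
Var(eps_t) = sigma^2, the variance is
  gamma(0) = sigma^2 * (1 + sum_i theta_i^2).
  sum_i theta_i^2 = (-0.351)^2 + (0.088)^2 = 0.123201 + 0.007744 = 0.130945.
  gamma(0) = 5 * (1 + 0.130945) = 5 * 1.130945 = 5.654725, which rounds to 5.6547.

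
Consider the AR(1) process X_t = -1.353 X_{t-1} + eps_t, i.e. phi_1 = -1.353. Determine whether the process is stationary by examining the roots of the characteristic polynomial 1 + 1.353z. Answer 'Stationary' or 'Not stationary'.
\text{Not stationary}

The AR(p) characteristic polynomial is P(z) = 1 + 1.353z.
Stationarity requires all roots to lie outside the unit circle, i.e. |z| > 1 for every root.
This is linear in z: 1 + (1.353) z = 0  =>  z = -1/(1.353) = -0.739098,  |z| = 0.739098.
Moduli of all roots: 0.7391.
All moduli strictly greater than 1? No.
Verdict: Not stationary.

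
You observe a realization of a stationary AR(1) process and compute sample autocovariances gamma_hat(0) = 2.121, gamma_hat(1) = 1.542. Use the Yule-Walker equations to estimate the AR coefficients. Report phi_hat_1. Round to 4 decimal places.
\hat\phi_{1} = 0.7270

The Yule-Walker equations for an AR(p) process read, in matrix form,
  Gamma_p phi = r_p,   with   (Gamma_p)_{ij} = gamma(|i - j|),
                       (r_p)_i = gamma(i),   i,j = 1..p.
Substitute the sample gammas (Toeplitz matrix and right-hand side of size 1):
  Gamma_p = [[2.121]]
  r_p     = [1.542]
With p = 1 this is the single equation gamma(0) phi_1 = gamma(1):
  phi_hat_1 = gamma(1) / gamma(0) = 1.542 / 2.121 = 0.7270.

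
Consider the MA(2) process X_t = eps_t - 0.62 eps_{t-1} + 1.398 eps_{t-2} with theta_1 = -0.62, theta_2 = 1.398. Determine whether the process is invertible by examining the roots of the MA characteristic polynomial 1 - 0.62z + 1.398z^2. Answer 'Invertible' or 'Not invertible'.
\text{Not invertible}

The MA(q) characteristic polynomial is P(z) = 1 - 0.62z + 1.398z^2.
Invertibility requires all roots to lie outside the unit circle, i.e. |z| > 1 for every root.
Set 1 + (-0.62) z + (1.398) z^2 = 0, i.e. a z^2 + b z + c = 0 with a = 1.398, b = -0.62, c = 1.
Discriminant D = b^2 - 4ac = (-0.62)^2 - 4*(1.398)*1 = 0.3844 - (5.592) = -5.2076.
D < 0, so the roots are the complex-conjugate pair z = (-b +/- i sqrt(-D)) / (2a) = 0.2217 +/- 0.8162i.
For a conjugate pair |z|^2 = z * conj(z) = (product of roots) = c/a = 1/(1.398) = 0.715308, so |z| = sqrt(0.715308) = 0.8458 for both roots.
Moduli of all roots: 0.8458, 0.8458.
All moduli strictly greater than 1? No.
Verdict: Not invertible.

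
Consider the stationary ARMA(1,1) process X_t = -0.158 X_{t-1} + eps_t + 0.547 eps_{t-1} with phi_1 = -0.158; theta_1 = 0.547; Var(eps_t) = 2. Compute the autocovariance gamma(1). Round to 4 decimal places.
\gamma(1) = 0.7290

Multiply the model equation by X_{t-k} and take expectations. With theta_0 = psi_0 = 1 and psi_j the MA(infinity) weights, this gives
  gamma(k) - sum_i phi_i gamma(k-i) = c_k,
  c_k = sigma^2 * sum_{j=k..q} theta_j psi_{j-k}   (c_k = 0 for k > q),
using gamma(-m) = gamma(m).
psi-weights needed (psi_j = theta_j + sum_i phi_i psi_{j-i}):
  psi_1 = theta_1 + phi_1 = 0.547 + (-0.158) = 0.389
Right-hand sides:
  c_0 = sigma^2 (1 + theta_1 psi_1) = 2 * (1 + (0.547)(0.389)) = 2 * 1.212783 = 2.425566
  c_1 = sigma^2 theta_1 = 2 * (0.547) = 1.094
  c_2 = 0
Equations for k = 0 and k = 1 (AR order 1):
  gamma(0) = phi_1 gamma(1) + c_0
  gamma(1) = phi_1 gamma(0) + c_1
Substituting the second into the first: gamma(0) (1 - phi_1^2) = c_0 + phi_1 c_1, so
  gamma(0) = (c_0 + phi_1 c_1) / (1 - phi_1^2) = (2.425566 + (-0.158)(1.094)) / (1 - (-0.158)^2) = 2.252714 / 0.975036 = 2.310391.
  gamma(1) = phi_1 gamma(0) + c_1 = (-0.158)(2.310391) + (1.094) = 0.728958.
Therefore gamma(1) = 0.7290 (to 4 decimal places).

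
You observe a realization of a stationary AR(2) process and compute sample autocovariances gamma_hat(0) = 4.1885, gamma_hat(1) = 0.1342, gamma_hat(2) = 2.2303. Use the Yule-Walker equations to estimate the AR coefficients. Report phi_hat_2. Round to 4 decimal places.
\hat\phi_{2} = 0.5320

The Yule-Walker equations for an AR(p) process read, in matrix form,
  Gamma_p phi = r_p,   with   (Gamma_p)_{ij} = gamma(|i - j|),
                       (r_p)_i = gamma(i),   i,j = 1..p.
Substitute the sample gammas (Toeplitz matrix and right-hand side of size 2):
  Gamma_p = [[4.1885, 0.1342], [0.1342, 4.1885]]
  r_p     = [0.1342, 2.2303]
Written out:
  4.1885 phi_1 + 0.1342 phi_2 = 0.1342
  0.1342 phi_1 + 4.1885 phi_2 = 2.2303
Solve by Cramer's rule:
  det = gamma(0)^2 - gamma(1)^2 = (4.1885)^2 - (0.1342)^2 = 17.54353225 - 0.01800964 = 17.52552261
  phi_hat_1 = [gamma(1) gamma(0) - gamma(1) gamma(2)] / det = [(0.1342)(4.1885) - (0.1342)(2.2303)] / 17.52552261 = 0.26279044 / 17.52552261 = 0.015
  phi_hat_2 = [gamma(0) gamma(2) - gamma(1)^2] / det = [(4.1885)(2.2303) - (0.1342)^2] / 17.52552261 = 9.32360191 / 17.52552261 = 0.532
So phi_hat = [0.0150, 0.5320].
Therefore phi_hat_2 = 0.5320.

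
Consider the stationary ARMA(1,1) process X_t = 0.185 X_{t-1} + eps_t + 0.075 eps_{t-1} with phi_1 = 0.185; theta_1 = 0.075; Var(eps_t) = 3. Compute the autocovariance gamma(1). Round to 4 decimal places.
\gamma(1) = 0.8188

Multiply the model equation by X_{t-k} and take expectations. With theta_0 = psi_0 = 1 and psi_j the MA(infinity) weights, this gives
  gamma(k) - sum_i phi_i gamma(k-i) = c_k,
  c_k = sigma^2 * sum_{j=k..q} theta_j psi_{j-k}   (c_k = 0 for k > q),
using gamma(-m) = gamma(m).
psi-weights needed (psi_j = theta_j + sum_i phi_i psi_{j-i}):
  psi_1 = theta_1 + phi_1 = 0.075 + (0.185) = 0.26
Right-hand sides:
  c_0 = sigma^2 (1 + theta_1 psi_1) = 3 * (1 + (0.075)(0.26)) = 3 * 1.0195 = 3.0585
  c_1 = sigma^2 theta_1 = 3 * (0.075) = 0.225
  c_2 = 0
Equations for k = 0 and k = 1 (AR order 1):
  gamma(0) = phi_1 gamma(1) + c_0
  gamma(1) = phi_1 gamma(0) + c_1
Substituting the second into the first: gamma(0) (1 - phi_1^2) = c_0 + phi_1 c_1, so
  gamma(0) = (c_0 + phi_1 c_1) / (1 - phi_1^2) = (3.0585 + (0.185)(0.225)) / (1 - (0.185)^2) = 3.100125 / 0.965775 = 3.209987.
  gamma(1) = phi_1 gamma(0) + c_1 = (0.185)(3.209987) + (0.225) = 0.818848.
Therefore gamma(1) = 0.8188 (to 4 decimal places).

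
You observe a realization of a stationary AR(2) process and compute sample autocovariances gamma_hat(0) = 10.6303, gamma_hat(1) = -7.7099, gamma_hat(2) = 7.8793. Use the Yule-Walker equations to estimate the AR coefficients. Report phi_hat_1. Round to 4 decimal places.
\hat\phi_{1} = -0.3960

The Yule-Walker equations for an AR(p) process read, in matrix form,
  Gamma_p phi = r_p,   with   (Gamma_p)_{ij} = gamma(|i - j|),
                       (r_p)_i = gamma(i),   i,j = 1..p.
Substitute the sample gammas (Toeplitz matrix and right-hand side of size 2):
  Gamma_p = [[10.6303, -7.7099], [-7.7099, 10.6303]]
  r_p     = [-7.7099, 7.8793]
Written out:
  10.6303 phi_1 - 7.7099 phi_2 = -7.7099
  -7.7099 phi_1 + 10.6303 phi_2 = 7.8793
Solve by Cramer's rule:
  det = gamma(0)^2 - gamma(1)^2 = (10.6303)^2 - (-7.7099)^2 = 113.00327809 - 59.44255801 = 53.56072008
  phi_hat_1 = [gamma(1) gamma(0) - gamma(1) gamma(2)] / det = [(-7.7099)(10.6303) - (-7.7099)(7.8793)] / 53.56072008 = -21.2099349 / 53.56072008 = -0.396
  phi_hat_2 = [gamma(0) gamma(2) - gamma(1)^2] / det = [(10.6303)(7.8793) - (-7.7099)^2] / 53.56072008 = 24.31676478 / 53.56072008 = 0.454
So phi_hat = [-0.3960, 0.4540].
Therefore phi_hat_1 = -0.3960.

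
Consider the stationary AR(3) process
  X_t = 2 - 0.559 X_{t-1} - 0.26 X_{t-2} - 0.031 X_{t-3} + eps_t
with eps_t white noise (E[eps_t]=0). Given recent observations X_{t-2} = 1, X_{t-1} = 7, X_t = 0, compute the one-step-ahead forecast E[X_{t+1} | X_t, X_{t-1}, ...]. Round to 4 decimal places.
E[X_{t+1} \mid \mathcal F_t] = 0.1490

For an AR(p) model X_t = c + sum_i phi_i X_{t-i} + eps_t, the
one-step-ahead conditional mean is
  E[X_{t+1} | X_t, ...] = c + sum_i phi_i X_{t+1-i}.
Substitute known values:
  E[X_{t+1} | ...] = 2 + (-0.559) * (0) + (-0.26) * (7) + (-0.031) * (1)
                   = 0.1490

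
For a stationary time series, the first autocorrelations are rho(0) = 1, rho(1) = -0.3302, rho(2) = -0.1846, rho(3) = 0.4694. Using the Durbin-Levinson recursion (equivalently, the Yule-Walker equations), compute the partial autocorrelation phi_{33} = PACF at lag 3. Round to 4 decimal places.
\phi_{33} = 0.3520

The PACF at lag k is phi_{kk}, the last component of the solution
to the Yule-Walker system G_k phi = r_k where
  (G_k)_{ij} = rho(|i - j|), (r_k)_i = rho(i), i,j = 1..k.
Equivalently, Durbin-Levinson gives phi_{kk} iteratively:
  phi_{11} = rho(1)
  phi_{kk} = [rho(k) - sum_{j=1..k-1} phi_{k-1,j} rho(k-j)]
            / [1 - sum_{j=1..k-1} phi_{k-1,j} rho(j)],
  phi_{k,j} = phi_{k-1,j} - phi_{kk} phi_{k-1,k-j},  j = 1..k-1.
Step k = 1:
  phi_11 = rho(1) = -0.3302.
Step k = 2:
  phi_22 = [rho(2) - phi_11 rho(1)] / [1 - phi_11 rho(1)] = [-0.1846 - (-0.3302)(-0.3302)] / [1 - (-0.3302)(-0.3302)]
         = -0.29363204 / 0.89096796 = -0.329565.
  Update: phi_21 = phi_11 - phi_22 phi_11 = -0.3302 - (-0.329565)(-0.3302) = -0.439022.
Step k = 3:
  phi_33 = [rho(3) - phi_21 rho(2) - phi_22 rho(1)] / [1 - phi_21 rho(1) - phi_22 rho(2)]
    numerator   = 0.4694 - (-0.439022)(-0.1846) - (-0.329565)(-0.3302) = 0.27953403
    denominator = 1 - (-0.439022)(-0.3302) - (-0.329565)(-0.1846) = 0.79419706
  phi_33 = 0.27953403 / 0.79419706 = 0.352.
Therefore phi_{33} = 0.3520.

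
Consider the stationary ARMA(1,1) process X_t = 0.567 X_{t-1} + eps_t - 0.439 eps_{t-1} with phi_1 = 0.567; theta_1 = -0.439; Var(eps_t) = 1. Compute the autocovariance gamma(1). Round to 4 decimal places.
\gamma(1) = 0.1417

Multiply the model equation by X_{t-k} and take expectations. With theta_0 = psi_0 = 1 and psi_j the MA(infinity) weights, this gives
  gamma(k) - sum_i phi_i gamma(k-i) = c_k,
  c_k = sigma^2 * sum_{j=k..q} theta_j psi_{j-k}   (c_k = 0 for k > q),
using gamma(-m) = gamma(m).
psi-weights needed (psi_j = theta_j + sum_i phi_i psi_{j-i}):
  psi_1 = theta_1 + phi_1 = -0.439 + (0.567) = 0.128
Right-hand sides:
  c_0 = sigma^2 (1 + theta_1 psi_1) = 1 * (1 + (-0.439)(0.128)) = 1 * 0.943808 = 0.943808
  c_1 = sigma^2 theta_1 = 1 * (-0.439) = -0.439
  c_2 = 0
Equations for k = 0 and k = 1 (AR order 1):
  gamma(0) = phi_1 gamma(1) + c_0
  gamma(1) = phi_1 gamma(0) + c_1
Substituting the second into the first: gamma(0) (1 - phi_1^2) = c_0 + phi_1 c_1, so
  gamma(0) = (c_0 + phi_1 c_1) / (1 - phi_1^2) = (0.943808 + (0.567)(-0.439)) / (1 - (0.567)^2) = 0.694895 / 0.678511 = 1.024147.
  gamma(1) = phi_1 gamma(0) + c_1 = (0.567)(1.024147) + (-0.439) = 0.141691.
Therefore gamma(1) = 0.1417 (to 4 decimal places).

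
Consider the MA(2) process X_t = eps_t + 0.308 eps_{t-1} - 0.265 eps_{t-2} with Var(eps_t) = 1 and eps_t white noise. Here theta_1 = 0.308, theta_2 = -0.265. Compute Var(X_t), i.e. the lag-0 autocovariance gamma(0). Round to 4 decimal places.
\gamma(0) = 1.1651

For an MA(q) process X_t = eps_t + sum_i theta_i eps_{t-i} with
Var(eps_t) = sigma^2, the variance is
  gamma(0) = sigma^2 * (1 + sum_i theta_i^2).
  sum_i theta_i^2 = (0.308)^2 + (-0.265)^2 = 0.094864 + 0.070225 = 0.165089.
  gamma(0) = 1 * (1 + 0.165089) = 1 * 1.165089 = 1.165089, which rounds to 1.1651.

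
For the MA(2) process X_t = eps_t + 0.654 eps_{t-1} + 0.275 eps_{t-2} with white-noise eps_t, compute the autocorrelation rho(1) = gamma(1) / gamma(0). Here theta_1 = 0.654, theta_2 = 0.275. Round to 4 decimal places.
\rho(1) = 0.5547

For an MA(q) process with theta_0 = 1, the autocovariance is
  gamma(k) = sigma^2 * sum_{i=0..q-k} theta_i * theta_{i+k},
and rho(k) = gamma(k) / gamma(0). Sigma^2 cancels.
  numerator   = (1)*(0.654) + (0.654)*(0.275) = 0.83385.
  denominator = (1)^2 + (0.654)^2 + (0.275)^2 = 1.503341.
  rho(1) = 0.83385 / 1.503341 = 0.5547.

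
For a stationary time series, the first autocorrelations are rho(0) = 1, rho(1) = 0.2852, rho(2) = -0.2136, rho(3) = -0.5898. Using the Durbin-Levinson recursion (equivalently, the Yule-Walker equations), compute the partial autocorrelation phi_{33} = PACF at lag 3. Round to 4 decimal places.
\phi_{33} = -0.5070

The PACF at lag k is phi_{kk}, the last component of the solution
to the Yule-Walker system G_k phi = r_k where
  (G_k)_{ij} = rho(|i - j|), (r_k)_i = rho(i), i,j = 1..k.
Equivalently, Durbin-Levinson gives phi_{kk} iteratively:
  phi_{11} = rho(1)
  phi_{kk} = [rho(k) - sum_{j=1..k-1} phi_{k-1,j} rho(k-j)]
            / [1 - sum_{j=1..k-1} phi_{k-1,j} rho(j)],
  phi_{k,j} = phi_{k-1,j} - phi_{kk} phi_{k-1,k-j},  j = 1..k-1.
Step k = 1:
  phi_11 = rho(1) = 0.2852.
Step k = 2:
  phi_22 = [rho(2) - phi_11 rho(1)] / [1 - phi_11 rho(1)] = [-0.2136 - (0.2852)(0.2852)] / [1 - (0.2852)(0.2852)]
         = -0.29493904 / 0.91866096 = -0.321053.
  Update: phi_21 = phi_11 - phi_22 phi_11 = 0.2852 - (-0.321053)(0.2852) = 0.376764.
Step k = 3:
  phi_33 = [rho(3) - phi_21 rho(2) - phi_22 rho(1)] / [1 - phi_21 rho(1) - phi_22 rho(2)]
    numerator   = -0.5898 - (0.376764)(-0.2136) - (-0.321053)(0.2852) = -0.41775876
    denominator = 1 - (0.376764)(0.2852) - (-0.321053)(-0.2136) = 0.82396984
  phi_33 = -0.41775876 / 0.82396984 = -0.507.
Therefore phi_{33} = -0.5070.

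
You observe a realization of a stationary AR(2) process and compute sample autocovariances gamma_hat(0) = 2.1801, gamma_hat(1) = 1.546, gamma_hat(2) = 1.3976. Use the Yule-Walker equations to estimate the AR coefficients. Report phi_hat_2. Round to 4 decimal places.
\hat\phi_{2} = 0.2780

The Yule-Walker equations for an AR(p) process read, in matrix form,
  Gamma_p phi = r_p,   with   (Gamma_p)_{ij} = gamma(|i - j|),
                       (r_p)_i = gamma(i),   i,j = 1..p.
Substitute the sample gammas (Toeplitz matrix and right-hand side of size 2):
  Gamma_p = [[2.1801, 1.546], [1.546, 2.1801]]
  r_p     = [1.546, 1.3976]
Written out:
  2.1801 phi_1 + 1.546 phi_2 = 1.546
  1.546 phi_1 + 2.1801 phi_2 = 1.3976
Solve by Cramer's rule:
  det = gamma(0)^2 - gamma(1)^2 = (2.1801)^2 - (1.546)^2 = 4.75283601 - 2.390116 = 2.36272001
  phi_hat_1 = [gamma(1) gamma(0) - gamma(1) gamma(2)] / det = [(1.546)(2.1801) - (1.546)(1.3976)] / 2.36272001 = 1.209745 / 2.36272001 = 0.512
  phi_hat_2 = [gamma(0) gamma(2) - gamma(1)^2] / det = [(2.1801)(1.3976) - (1.546)^2] / 2.36272001 = 0.65679176 / 2.36272001 = 0.278
So phi_hat = [0.5120, 0.2780].
Therefore phi_hat_2 = 0.2780.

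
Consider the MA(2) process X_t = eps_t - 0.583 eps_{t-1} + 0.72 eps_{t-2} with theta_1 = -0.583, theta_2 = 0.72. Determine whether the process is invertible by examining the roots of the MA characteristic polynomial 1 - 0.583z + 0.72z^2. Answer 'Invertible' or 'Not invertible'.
\text{Invertible}

The MA(q) characteristic polynomial is P(z) = 1 - 0.583z + 0.72z^2.
Invertibility requires all roots to lie outside the unit circle, i.e. |z| > 1 for every root.
Set 1 + (-0.583) z + (0.72) z^2 = 0, i.e. a z^2 + b z + c = 0 with a = 0.72, b = -0.583, c = 1.
Discriminant D = b^2 - 4ac = (-0.583)^2 - 4*(0.72)*1 = 0.339889 - (2.88) = -2.540111.
D < 0, so the roots are the complex-conjugate pair z = (-b +/- i sqrt(-D)) / (2a) = 0.4049 +/- 1.1068i.
For a conjugate pair |z|^2 = z * conj(z) = (product of roots) = c/a = 1/(0.72) = 1.388889, so |z| = sqrt(1.388889) = 1.1785 for both roots.
Moduli of all roots: 1.1785, 1.1785.
All moduli strictly greater than 1? Yes.
Verdict: Invertible.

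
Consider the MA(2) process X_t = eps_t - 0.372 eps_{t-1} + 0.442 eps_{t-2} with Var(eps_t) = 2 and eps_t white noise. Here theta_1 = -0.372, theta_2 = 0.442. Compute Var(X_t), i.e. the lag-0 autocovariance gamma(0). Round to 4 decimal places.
\gamma(0) = 2.6675

For an MA(q) process X_t = eps_t + sum_i theta_i eps_{t-i} with
Var(eps_t) = sigma^2, the variance is
  gamma(0) = sigma^2 * (1 + sum_i theta_i^2).
  sum_i theta_i^2 = (-0.372)^2 + (0.442)^2 = 0.138384 + 0.195364 = 0.333748.
  gamma(0) = 2 * (1 + 0.333748) = 2 * 1.333748 = 2.667496, which rounds to 2.6675.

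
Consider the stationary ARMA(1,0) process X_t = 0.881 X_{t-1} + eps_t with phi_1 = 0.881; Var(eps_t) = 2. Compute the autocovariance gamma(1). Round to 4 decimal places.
\gamma(1) = 7.8717

Multiply the model equation by X_{t-k} and take expectations. With theta_0 = psi_0 = 1 and psi_j the MA(infinity) weights, this gives
  gamma(k) - sum_i phi_i gamma(k-i) = c_k,
  c_k = sigma^2 * sum_{j=k..q} theta_j psi_{j-k}   (c_k = 0 for k > q),
using gamma(-m) = gamma(m).
Pure AR (q = 0): c_0 = sigma^2 = 2, c_k = 0 for k >= 1.
Equations for k = 0 and k = 1 (AR order 1):
  gamma(0) = phi_1 gamma(1) + c_0
  gamma(1) = phi_1 gamma(0) + c_1
Substituting the second into the first: gamma(0) (1 - phi_1^2) = c_0 + phi_1 c_1, so
  gamma(0) = c_0 / (1 - phi_1^2) = 2 / (1 - (0.881)^2) = 2 / 0.223839 = 8.934993.
  gamma(1) = phi_1 gamma(0) = (0.881)(8.934993) = 7.871729.
Therefore gamma(1) = 7.8717 (to 4 decimal places).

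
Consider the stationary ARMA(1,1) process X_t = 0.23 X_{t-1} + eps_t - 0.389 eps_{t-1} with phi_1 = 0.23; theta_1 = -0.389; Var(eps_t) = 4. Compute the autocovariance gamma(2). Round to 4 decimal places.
\gamma(2) = -0.1406

Multiply the model equation by X_{t-k} and take expectations. With theta_0 = psi_0 = 1 and psi_j the MA(infinity) weights, this gives
  gamma(k) - sum_i phi_i gamma(k-i) = c_k,
  c_k = sigma^2 * sum_{j=k..q} theta_j psi_{j-k}   (c_k = 0 for k > q),
using gamma(-m) = gamma(m).
psi-weights needed (psi_j = theta_j + sum_i phi_i psi_{j-i}):
  psi_1 = theta_1 + phi_1 = -0.389 + (0.23) = -0.159
Right-hand sides:
  c_0 = sigma^2 (1 + theta_1 psi_1) = 4 * (1 + (-0.389)(-0.159)) = 4 * 1.061851 = 4.247404
  c_1 = sigma^2 theta_1 = 4 * (-0.389) = -1.556
  c_2 = 0
Equations for k = 0 and k = 1 (AR order 1):
  gamma(0) = phi_1 gamma(1) + c_0
  gamma(1) = phi_1 gamma(0) + c_1
Substituting the second into the first: gamma(0) (1 - phi_1^2) = c_0 + phi_1 c_1, so
  gamma(0) = (c_0 + phi_1 c_1) / (1 - phi_1^2) = (4.247404 + (0.23)(-1.556)) / (1 - (0.23)^2) = 3.889524 / 0.9471 = 4.106772.
  gamma(1) = phi_1 gamma(0) + c_1 = (0.23)(4.106772) + (-1.556) = -0.611442.
For k = 2 (> q): gamma(2) = phi_1 gamma(1) = (0.23)(-0.611442) = -0.140632.
Therefore gamma(2) = -0.1406 (to 4 decimal places).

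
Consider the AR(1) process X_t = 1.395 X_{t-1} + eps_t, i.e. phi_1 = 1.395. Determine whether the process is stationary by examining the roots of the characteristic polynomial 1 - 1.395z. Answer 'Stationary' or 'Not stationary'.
\text{Not stationary}

The AR(p) characteristic polynomial is P(z) = 1 - 1.395z.
Stationarity requires all roots to lie outside the unit circle, i.e. |z| > 1 for every root.
This is linear in z: 1 + (-1.395) z = 0  =>  z = -1/(-1.395) = 0.716846,  |z| = 0.716846.
Moduli of all roots: 0.7168.
All moduli strictly greater than 1? No.
Verdict: Not stationary.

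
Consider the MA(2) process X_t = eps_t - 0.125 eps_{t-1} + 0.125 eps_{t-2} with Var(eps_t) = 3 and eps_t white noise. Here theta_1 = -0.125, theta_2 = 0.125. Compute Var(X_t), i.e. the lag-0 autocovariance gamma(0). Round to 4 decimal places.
\gamma(0) = 3.0938

For an MA(q) process X_t = eps_t + sum_i theta_i eps_{t-i} with
Var(eps_t) = sigma^2, the variance is
  gamma(0) = sigma^2 * (1 + sum_i theta_i^2).
  sum_i theta_i^2 = (-0.125)^2 + (0.125)^2 = 0.015625 + 0.015625 = 0.03125.
  gamma(0) = 3 * (1 + 0.03125) = 3 * 1.03125 = 3.09375, which rounds to 3.0938.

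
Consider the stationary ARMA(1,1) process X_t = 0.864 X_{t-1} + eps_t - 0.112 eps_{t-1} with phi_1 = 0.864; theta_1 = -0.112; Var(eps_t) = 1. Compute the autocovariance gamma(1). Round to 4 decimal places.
\gamma(1) = 2.6794

Multiply the model equation by X_{t-k} and take expectations. With theta_0 = psi_0 = 1 and psi_j the MA(infinity) weights, this gives
  gamma(k) - sum_i phi_i gamma(k-i) = c_k,
  c_k = sigma^2 * sum_{j=k..q} theta_j psi_{j-k}   (c_k = 0 for k > q),
using gamma(-m) = gamma(m).
psi-weights needed (psi_j = theta_j + sum_i phi_i psi_{j-i}):
  psi_1 = theta_1 + phi_1 = -0.112 + (0.864) = 0.752
Right-hand sides:
  c_0 = sigma^2 (1 + theta_1 psi_1) = 1 * (1 + (-0.112)(0.752)) = 1 * 0.915776 = 0.915776
  c_1 = sigma^2 theta_1 = 1 * (-0.112) = -0.112
  c_2 = 0
Equations for k = 0 and k = 1 (AR order 1):
  gamma(0) = phi_1 gamma(1) + c_0
  gamma(1) = phi_1 gamma(0) + c_1
Substituting the second into the first: gamma(0) (1 - phi_1^2) = c_0 + phi_1 c_1, so
  gamma(0) = (c_0 + phi_1 c_1) / (1 - phi_1^2) = (0.915776 + (0.864)(-0.112)) / (1 - (0.864)^2) = 0.819008 / 0.253504 = 3.23075.
  gamma(1) = phi_1 gamma(0) + c_1 = (0.864)(3.23075) + (-0.112) = 2.679368.
Therefore gamma(1) = 2.6794 (to 4 decimal places).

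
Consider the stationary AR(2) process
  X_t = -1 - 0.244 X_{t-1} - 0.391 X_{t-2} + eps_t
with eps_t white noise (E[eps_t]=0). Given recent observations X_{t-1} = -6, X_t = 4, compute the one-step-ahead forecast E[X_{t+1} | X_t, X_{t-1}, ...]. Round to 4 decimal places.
E[X_{t+1} \mid \mathcal F_t] = 0.3700

For an AR(p) model X_t = c + sum_i phi_i X_{t-i} + eps_t, the
one-step-ahead conditional mean is
  E[X_{t+1} | X_t, ...] = c + sum_i phi_i X_{t+1-i}.
Substitute known values:
  E[X_{t+1} | ...] = -1 + (-0.244) * (4) + (-0.391) * (-6)
                   = 0.3700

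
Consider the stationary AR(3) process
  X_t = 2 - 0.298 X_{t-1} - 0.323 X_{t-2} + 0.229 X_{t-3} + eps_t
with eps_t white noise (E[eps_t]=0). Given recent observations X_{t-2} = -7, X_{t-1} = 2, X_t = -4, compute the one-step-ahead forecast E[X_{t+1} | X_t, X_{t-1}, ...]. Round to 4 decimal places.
E[X_{t+1} \mid \mathcal F_t] = 0.9430

For an AR(p) model X_t = c + sum_i phi_i X_{t-i} + eps_t, the
one-step-ahead conditional mean is
  E[X_{t+1} | X_t, ...] = c + sum_i phi_i X_{t+1-i}.
Substitute known values:
  E[X_{t+1} | ...] = 2 + (-0.298) * (-4) + (-0.323) * (2) + (0.229) * (-7)
                   = 0.9430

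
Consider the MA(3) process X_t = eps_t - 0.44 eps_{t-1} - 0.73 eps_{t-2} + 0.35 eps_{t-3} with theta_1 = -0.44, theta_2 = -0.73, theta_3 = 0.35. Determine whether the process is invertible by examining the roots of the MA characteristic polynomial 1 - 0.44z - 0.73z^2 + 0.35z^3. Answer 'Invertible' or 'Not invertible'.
\text{Invertible}

The MA(q) characteristic polynomial is P(z) = 1 - 0.44z - 0.73z^2 + 0.35z^3.
Invertibility requires all roots to lie outside the unit circle, i.e. |z| > 1 for every root.
Degree 3: look for a simple real root z0 first, then factor out (1 - z/z0) and solve the remaining quadratic.
Testing z0 = 2: P(2) = 1 + (-0.44)(2) + (-0.73)(2)^2 + (0.35)(2)^3
  = 1 + (-0.88) + (-2.92) + (2.8) = 0.  So z_0 = 2 is a root, |z_0| = 2.
Divide out the factor (1 - 0.5 z) = (1 - z/z0) (since 1/z0 = 0.5):
  P(z) = (1 - 0.5 z)(1 + (0.06) z + (-0.7) z^2)
  [check: z-coef 0.06 - (0.5) = -0.44; z^2-coef -0.7 - (0.5)(0.06) = -0.73; z^3-coef -(0.5)(-0.7) = 0.35.]
Remaining roots from the quadratic factor 1 + (0.06) z + (-0.7) z^2:
  Set 1 + (0.06) z + (-0.7) z^2 = 0, i.e. a z^2 + b z + c = 0 with a = -0.7, b = 0.06, c = 1.
  Discriminant D = b^2 - 4ac = (0.06)^2 - 4*(-0.7)*1 = 0.0036 - (-2.8) = 2.8036.
  D >= 0, so the roots are real: z = (-b +/- sqrt(D)) / (2a) = (-0.06 +/- 1.674395) / (-1.4).
    z_1 = (-0.06 + 1.674395) / (-1.4) = -1.1531,   |z_1| = 1.1531.
    z_2 = (-0.06 - 1.674395) / (-1.4) = 1.2389,   |z_2| = 1.2389.
Moduli of all roots: 2.0000, 1.1531, 1.2389.
All moduli strictly greater than 1? Yes.
Verdict: Invertible.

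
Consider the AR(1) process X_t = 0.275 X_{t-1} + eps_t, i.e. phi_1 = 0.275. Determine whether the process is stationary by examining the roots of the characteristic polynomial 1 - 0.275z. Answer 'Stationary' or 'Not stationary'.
\text{Stationary}

The AR(p) characteristic polynomial is P(z) = 1 - 0.275z.
Stationarity requires all roots to lie outside the unit circle, i.e. |z| > 1 for every root.
This is linear in z: 1 + (-0.275) z = 0  =>  z = -1/(-0.275) = 3.636364,  |z| = 3.636364.
Moduli of all roots: 3.6364.
All moduli strictly greater than 1? Yes.
Verdict: Stationary.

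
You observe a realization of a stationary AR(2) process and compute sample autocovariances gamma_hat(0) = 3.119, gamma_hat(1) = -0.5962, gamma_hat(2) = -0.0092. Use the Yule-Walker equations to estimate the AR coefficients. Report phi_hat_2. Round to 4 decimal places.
\hat\phi_{2} = -0.0410

The Yule-Walker equations for an AR(p) process read, in matrix form,
  Gamma_p phi = r_p,   with   (Gamma_p)_{ij} = gamma(|i - j|),
                       (r_p)_i = gamma(i),   i,j = 1..p.
Substitute the sample gammas (Toeplitz matrix and right-hand side of size 2):
  Gamma_p = [[3.119, -0.5962], [-0.5962, 3.119]]
  r_p     = [-0.5962, -0.0092]
Written out:
  3.119 phi_1 - 0.5962 phi_2 = -0.5962
  -0.5962 phi_1 + 3.119 phi_2 = -0.0092
Solve by Cramer's rule:
  det = gamma(0)^2 - gamma(1)^2 = (3.119)^2 - (-0.5962)^2 = 9.728161 - 0.35545444 = 9.37270656
  phi_hat_1 = [gamma(1) gamma(0) - gamma(1) gamma(2)] / det = [(-0.5962)(3.119) - (-0.5962)(-0.0092)] / 9.37270656 = -1.86503284 / 9.37270656 = -0.199
  phi_hat_2 = [gamma(0) gamma(2) - gamma(1)^2] / det = [(3.119)(-0.0092) - (-0.5962)^2] / 9.37270656 = -0.38414924 / 9.37270656 = -0.041
So phi_hat = [-0.1990, -0.0410].
Therefore phi_hat_2 = -0.0410.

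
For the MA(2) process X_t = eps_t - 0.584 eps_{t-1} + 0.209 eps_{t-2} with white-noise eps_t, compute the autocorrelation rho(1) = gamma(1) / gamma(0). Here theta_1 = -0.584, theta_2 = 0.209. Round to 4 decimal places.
\rho(1) = -0.5099

For an MA(q) process with theta_0 = 1, the autocovariance is
  gamma(k) = sigma^2 * sum_{i=0..q-k} theta_i * theta_{i+k},
and rho(k) = gamma(k) / gamma(0). Sigma^2 cancels.
  numerator   = (1)*(-0.584) + (-0.584)*(0.209) = -0.706056.
  denominator = (1)^2 + (-0.584)^2 + (0.209)^2 = 1.384737.
  rho(1) = -0.706056 / 1.384737 = -0.5099.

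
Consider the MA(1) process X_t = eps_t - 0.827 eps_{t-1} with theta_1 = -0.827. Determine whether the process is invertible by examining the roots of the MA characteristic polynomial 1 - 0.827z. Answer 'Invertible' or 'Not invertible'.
\text{Invertible}

The MA(q) characteristic polynomial is P(z) = 1 - 0.827z.
Invertibility requires all roots to lie outside the unit circle, i.e. |z| > 1 for every root.
This is linear in z: 1 + (-0.827) z = 0  =>  z = -1/(-0.827) = 1.20919,  |z| = 1.20919.
Moduli of all roots: 1.2092.
All moduli strictly greater than 1? Yes.
Verdict: Invertible.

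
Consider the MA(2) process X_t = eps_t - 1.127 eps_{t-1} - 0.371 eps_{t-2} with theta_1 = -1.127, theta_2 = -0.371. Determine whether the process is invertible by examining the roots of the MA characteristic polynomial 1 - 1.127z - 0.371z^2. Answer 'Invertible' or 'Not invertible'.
\text{Not invertible}

The MA(q) characteristic polynomial is P(z) = 1 - 1.127z - 0.371z^2.
Invertibility requires all roots to lie outside the unit circle, i.e. |z| > 1 for every root.
Set 1 + (-1.127) z + (-0.371) z^2 = 0, i.e. a z^2 + b z + c = 0 with a = -0.371, b = -1.127, c = 1.
Discriminant D = b^2 - 4ac = (-1.127)^2 - 4*(-0.371)*1 = 1.270129 - (-1.484) = 2.754129.
D >= 0, so the roots are real: z = (-b +/- sqrt(D)) / (2a) = (1.127 +/- 1.659557) / (-0.742).
  z_1 = (1.127 + 1.659557) / (-0.742) = -3.7555,   |z_1| = 3.7555.
  z_2 = (1.127 - 1.659557) / (-0.742) = 0.7177,   |z_2| = 0.7177.
Moduli of all roots: 3.7555, 0.7177.
All moduli strictly greater than 1? No.
Verdict: Not invertible.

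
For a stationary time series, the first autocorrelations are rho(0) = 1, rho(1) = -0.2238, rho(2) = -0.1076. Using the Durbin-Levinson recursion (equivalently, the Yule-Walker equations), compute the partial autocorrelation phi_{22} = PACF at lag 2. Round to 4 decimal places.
\phi_{22} = -0.1660

The PACF at lag k is phi_{kk}, the last component of the solution
to the Yule-Walker system G_k phi = r_k where
  (G_k)_{ij} = rho(|i - j|), (r_k)_i = rho(i), i,j = 1..k.
Equivalently, Durbin-Levinson gives phi_{kk} iteratively:
  phi_{11} = rho(1)
  phi_{kk} = [rho(k) - sum_{j=1..k-1} phi_{k-1,j} rho(k-j)]
            / [1 - sum_{j=1..k-1} phi_{k-1,j} rho(j)],
  phi_{k,j} = phi_{k-1,j} - phi_{kk} phi_{k-1,k-j},  j = 1..k-1.
Step k = 1:
  phi_11 = rho(1) = -0.2238.
Step k = 2:
  phi_22 = [rho(2) - phi_11 rho(1)] / [1 - phi_11 rho(1)] = [-0.1076 - (-0.2238)(-0.2238)] / [1 - (-0.2238)(-0.2238)]
         = -0.15768644 / 0.94991356 = -0.166.
Therefore phi_{22} = -0.1660.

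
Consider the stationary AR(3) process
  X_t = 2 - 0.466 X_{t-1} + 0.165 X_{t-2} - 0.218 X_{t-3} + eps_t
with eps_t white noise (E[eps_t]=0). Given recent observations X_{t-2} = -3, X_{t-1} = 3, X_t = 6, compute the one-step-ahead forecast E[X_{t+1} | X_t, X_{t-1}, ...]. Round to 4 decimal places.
E[X_{t+1} \mid \mathcal F_t] = 0.3530

For an AR(p) model X_t = c + sum_i phi_i X_{t-i} + eps_t, the
one-step-ahead conditional mean is
  E[X_{t+1} | X_t, ...] = c + sum_i phi_i X_{t+1-i}.
Substitute known values:
  E[X_{t+1} | ...] = 2 + (-0.466) * (6) + (0.165) * (3) + (-0.218) * (-3)
                   = 0.3530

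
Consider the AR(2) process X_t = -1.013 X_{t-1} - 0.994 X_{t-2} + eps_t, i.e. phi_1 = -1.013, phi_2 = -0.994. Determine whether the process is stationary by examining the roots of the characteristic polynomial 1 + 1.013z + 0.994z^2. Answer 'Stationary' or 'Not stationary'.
\text{Stationary}

The AR(p) characteristic polynomial is P(z) = 1 + 1.013z + 0.994z^2.
Stationarity requires all roots to lie outside the unit circle, i.e. |z| > 1 for every root.
Set 1 + (1.013) z + (0.994) z^2 = 0, i.e. a z^2 + b z + c = 0 with a = 0.994, b = 1.013, c = 1.
Discriminant D = b^2 - 4ac = (1.013)^2 - 4*(0.994)*1 = 1.026169 - (3.976) = -2.949831.
D < 0, so the roots are the complex-conjugate pair z = (-b +/- i sqrt(-D)) / (2a) = -0.5096 +/- 0.8639i.
For a conjugate pair |z|^2 = z * conj(z) = (product of roots) = c/a = 1/(0.994) = 1.006036, so |z| = sqrt(1.006036) = 1.003 for both roots.
Moduli of all roots: 1.0030, 1.0030.
All moduli strictly greater than 1? Yes.
Verdict: Stationary.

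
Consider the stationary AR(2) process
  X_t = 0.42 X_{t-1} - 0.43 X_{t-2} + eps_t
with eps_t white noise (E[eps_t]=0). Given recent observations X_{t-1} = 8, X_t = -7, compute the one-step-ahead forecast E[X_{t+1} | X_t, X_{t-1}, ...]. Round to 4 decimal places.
E[X_{t+1} \mid \mathcal F_t] = -6.3800

For an AR(p) model X_t = c + sum_i phi_i X_{t-i} + eps_t, the
one-step-ahead conditional mean is
  E[X_{t+1} | X_t, ...] = c + sum_i phi_i X_{t+1-i}.
Substitute known values:
  E[X_{t+1} | ...] = (0.42) * (-7) + (-0.43) * (8)
                   = -6.3800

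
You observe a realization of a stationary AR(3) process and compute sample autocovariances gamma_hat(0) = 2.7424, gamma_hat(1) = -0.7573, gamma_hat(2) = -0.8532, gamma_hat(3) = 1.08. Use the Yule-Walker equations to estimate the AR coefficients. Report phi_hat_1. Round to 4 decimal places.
\hat\phi_{1} = -0.3060

The Yule-Walker equations for an AR(p) process read, in matrix form,
  Gamma_p phi = r_p,   with   (Gamma_p)_{ij} = gamma(|i - j|),
                       (r_p)_i = gamma(i),   i,j = 1..p.
Substitute the sample gammas (Toeplitz matrix and right-hand side of size 3):
  Gamma_p = [[2.7424, -0.7573, -0.8532], [-0.7573, 2.7424, -0.7573], [-0.8532, -0.7573, 2.7424]]
  r_p     = [-0.7573, -0.8532, 1.08]
Written out (R1..R3):
  (R1) 2.7424 phi_1 - 0.7573 phi_2 - 0.8532 phi_3 = -0.7573
  (R2) -0.7573 phi_1 + 2.7424 phi_2 - 0.7573 phi_3 = -0.8532
  (R3) -0.8532 phi_1 - 0.7573 phi_2 + 2.7424 phi_3 = 1.08
Gaussian elimination:
  R2 <- R2 - (-0.7573/2.7424) R1 = R2 - (-0.276145) R1:  2.533275 phi_2 - 0.992907 phi_3 = -1.062325
  R3 <- R3 - (-0.8532/2.7424) R1 = R3 - (-0.311114) R1:  -0.992907 phi_2 + 2.476957 phi_3 = 0.844393
  R3 <- R3 - (-0.992907/2.533275) R2 = R3 - (-0.391946) R2:  2.087791 phi_3 = 0.428019
Back-substitution:
  phi_hat_3 = 0.428019 / 2.087791 = 0.205011
  phi_hat_2 = (-1.062325 - (-0.992907)(0.205011)) / 2.533275 = -0.338995
  phi_hat_1 = (-0.7573 - (-0.7573)(-0.338995) - (-0.8532)(0.205011)) / 2.7424 = -0.305975
So phi_hat = [-0.3060, -0.3390, 0.2050].
Therefore phi_hat_1 = -0.3060.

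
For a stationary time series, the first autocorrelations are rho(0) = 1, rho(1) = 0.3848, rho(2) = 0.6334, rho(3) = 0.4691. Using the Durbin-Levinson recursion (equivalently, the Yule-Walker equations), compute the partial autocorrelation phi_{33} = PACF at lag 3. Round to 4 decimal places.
\phi_{33} = 0.2520

The PACF at lag k is phi_{kk}, the last component of the solution
to the Yule-Walker system G_k phi = r_k where
  (G_k)_{ij} = rho(|i - j|), (r_k)_i = rho(i), i,j = 1..k.
Equivalently, Durbin-Levinson gives phi_{kk} iteratively:
  phi_{11} = rho(1)
  phi_{kk} = [rho(k) - sum_{j=1..k-1} phi_{k-1,j} rho(k-j)]
            / [1 - sum_{j=1..k-1} phi_{k-1,j} rho(j)],
  phi_{k,j} = phi_{k-1,j} - phi_{kk} phi_{k-1,k-j},  j = 1..k-1.
Step k = 1:
  phi_11 = rho(1) = 0.3848.
Step k = 2:
  phi_22 = [rho(2) - phi_11 rho(1)] / [1 - phi_11 rho(1)] = [0.6334 - (0.3848)(0.3848)] / [1 - (0.3848)(0.3848)]
         = 0.48532896 / 0.85192896 = 0.569682.
  Update: phi_21 = phi_11 - phi_22 phi_11 = 0.3848 - (0.569682)(0.3848) = 0.165586.
Step k = 3:
  phi_33 = [rho(3) - phi_21 rho(2) - phi_22 rho(1)] / [1 - phi_21 rho(1) - phi_22 rho(2)]
    numerator   = 0.4691 - (0.165586)(0.6334) - (0.569682)(0.3848) = 0.1450039
    denominator = 1 - (0.165586)(0.3848) - (0.569682)(0.6334) = 0.57544558
  phi_33 = 0.1450039 / 0.57544558 = 0.252.
Therefore phi_{33} = 0.2520.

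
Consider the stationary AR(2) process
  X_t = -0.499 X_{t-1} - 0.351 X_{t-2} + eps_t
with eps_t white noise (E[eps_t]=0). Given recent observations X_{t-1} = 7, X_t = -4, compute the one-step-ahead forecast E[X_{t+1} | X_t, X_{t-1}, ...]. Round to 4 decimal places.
E[X_{t+1} \mid \mathcal F_t] = -0.4610

For an AR(p) model X_t = c + sum_i phi_i X_{t-i} + eps_t, the
one-step-ahead conditional mean is
  E[X_{t+1} | X_t, ...] = c + sum_i phi_i X_{t+1-i}.
Substitute known values:
  E[X_{t+1} | ...] = (-0.499) * (-4) + (-0.351) * (7)
                   = -0.4610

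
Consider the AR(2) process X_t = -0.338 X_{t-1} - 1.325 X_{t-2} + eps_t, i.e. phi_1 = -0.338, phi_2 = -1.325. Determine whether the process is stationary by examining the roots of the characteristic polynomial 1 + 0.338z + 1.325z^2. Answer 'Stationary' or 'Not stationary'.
\text{Not stationary}

The AR(p) characteristic polynomial is P(z) = 1 + 0.338z + 1.325z^2.
Stationarity requires all roots to lie outside the unit circle, i.e. |z| > 1 for every root.
Set 1 + (0.338) z + (1.325) z^2 = 0, i.e. a z^2 + b z + c = 0 with a = 1.325, b = 0.338, c = 1.
Discriminant D = b^2 - 4ac = (0.338)^2 - 4*(1.325)*1 = 0.114244 - (5.3) = -5.185756.
D < 0, so the roots are the complex-conjugate pair z = (-b +/- i sqrt(-D)) / (2a) = -0.1275 +/- 0.8593i.
For a conjugate pair |z|^2 = z * conj(z) = (product of roots) = c/a = 1/(1.325) = 0.754717, so |z| = sqrt(0.754717) = 0.8687 for both roots.
Moduli of all roots: 0.8687, 0.8687.
All moduli strictly greater than 1? No.
Verdict: Not stationary.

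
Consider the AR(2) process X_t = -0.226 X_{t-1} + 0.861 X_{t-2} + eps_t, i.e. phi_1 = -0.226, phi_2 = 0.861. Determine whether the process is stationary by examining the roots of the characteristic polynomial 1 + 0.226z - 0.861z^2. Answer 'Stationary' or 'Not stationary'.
\text{Not stationary}

The AR(p) characteristic polynomial is P(z) = 1 + 0.226z - 0.861z^2.
Stationarity requires all roots to lie outside the unit circle, i.e. |z| > 1 for every root.
Set 1 + (0.226) z + (-0.861) z^2 = 0, i.e. a z^2 + b z + c = 0 with a = -0.861, b = 0.226, c = 1.
Discriminant D = b^2 - 4ac = (0.226)^2 - 4*(-0.861)*1 = 0.051076 - (-3.444) = 3.495076.
D >= 0, so the roots are real: z = (-b +/- sqrt(D)) / (2a) = (-0.226 +/- 1.869512) / (-1.722).
  z_1 = (-0.226 + 1.869512) / (-1.722) = -0.9544,   |z_1| = 0.9544.
  z_2 = (-0.226 - 1.869512) / (-1.722) = 1.2169,   |z_2| = 1.2169.
Moduli of all roots: 0.9544, 1.2169.
All moduli strictly greater than 1? No.
Verdict: Not stationary.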